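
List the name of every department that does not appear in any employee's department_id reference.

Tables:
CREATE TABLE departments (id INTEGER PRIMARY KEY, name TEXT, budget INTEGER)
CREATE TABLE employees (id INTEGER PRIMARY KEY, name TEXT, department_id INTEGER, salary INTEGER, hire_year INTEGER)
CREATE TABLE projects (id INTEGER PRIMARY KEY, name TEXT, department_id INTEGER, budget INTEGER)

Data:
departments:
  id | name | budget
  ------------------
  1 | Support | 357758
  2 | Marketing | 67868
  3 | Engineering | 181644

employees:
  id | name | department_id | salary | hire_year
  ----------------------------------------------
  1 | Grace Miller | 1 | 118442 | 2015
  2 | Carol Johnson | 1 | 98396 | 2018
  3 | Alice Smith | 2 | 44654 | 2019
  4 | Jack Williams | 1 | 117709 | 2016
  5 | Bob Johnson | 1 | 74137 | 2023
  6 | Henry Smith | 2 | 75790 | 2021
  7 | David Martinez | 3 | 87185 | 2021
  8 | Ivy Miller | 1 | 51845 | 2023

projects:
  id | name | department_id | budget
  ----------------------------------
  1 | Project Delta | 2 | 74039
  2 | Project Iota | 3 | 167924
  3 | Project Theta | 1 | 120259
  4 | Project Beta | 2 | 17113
SELECT p.name FROM departments p LEFT JOIN employees c ON c.department_id = p.id WHERE c.id IS NULL

Execution result:
(no rows)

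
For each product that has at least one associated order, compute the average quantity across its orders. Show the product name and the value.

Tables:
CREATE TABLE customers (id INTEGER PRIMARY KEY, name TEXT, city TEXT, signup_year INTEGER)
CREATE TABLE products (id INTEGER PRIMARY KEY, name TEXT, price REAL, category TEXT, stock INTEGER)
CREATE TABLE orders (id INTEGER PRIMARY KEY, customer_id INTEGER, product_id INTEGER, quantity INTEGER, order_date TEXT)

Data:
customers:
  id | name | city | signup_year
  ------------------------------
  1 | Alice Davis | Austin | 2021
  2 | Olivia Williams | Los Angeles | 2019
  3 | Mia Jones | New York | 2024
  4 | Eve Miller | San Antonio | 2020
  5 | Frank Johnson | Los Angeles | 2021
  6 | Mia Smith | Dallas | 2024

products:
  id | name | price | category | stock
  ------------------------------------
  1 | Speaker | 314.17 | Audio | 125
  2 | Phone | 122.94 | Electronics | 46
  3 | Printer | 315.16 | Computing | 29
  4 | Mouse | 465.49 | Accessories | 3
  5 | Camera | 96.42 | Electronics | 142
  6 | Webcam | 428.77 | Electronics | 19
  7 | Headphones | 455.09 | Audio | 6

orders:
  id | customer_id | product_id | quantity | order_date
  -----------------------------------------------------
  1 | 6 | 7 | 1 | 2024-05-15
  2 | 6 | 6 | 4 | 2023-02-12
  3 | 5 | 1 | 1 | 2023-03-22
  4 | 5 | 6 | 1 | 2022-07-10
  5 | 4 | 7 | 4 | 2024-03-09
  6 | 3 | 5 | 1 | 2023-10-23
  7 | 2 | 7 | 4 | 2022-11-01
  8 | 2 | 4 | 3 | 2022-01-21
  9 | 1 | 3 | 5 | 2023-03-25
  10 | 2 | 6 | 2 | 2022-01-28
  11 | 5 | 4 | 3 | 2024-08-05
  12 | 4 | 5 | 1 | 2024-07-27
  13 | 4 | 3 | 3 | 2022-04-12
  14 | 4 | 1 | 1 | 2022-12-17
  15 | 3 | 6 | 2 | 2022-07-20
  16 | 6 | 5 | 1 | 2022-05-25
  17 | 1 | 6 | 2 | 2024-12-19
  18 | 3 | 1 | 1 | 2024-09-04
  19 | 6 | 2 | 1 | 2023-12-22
SELECT p.name, AVG(c.quantity) AS avg_quantity FROM orders c JOIN products p ON c.product_id = p.id GROUP BY p.id, p.name

Execution result:
name | avg_quantity
Speaker | 1.00
Phone | 1.00
Printer | 4.00
Mouse | 3.00
Camera | 1.00
Webcam | 2.20
Headphones | 3.00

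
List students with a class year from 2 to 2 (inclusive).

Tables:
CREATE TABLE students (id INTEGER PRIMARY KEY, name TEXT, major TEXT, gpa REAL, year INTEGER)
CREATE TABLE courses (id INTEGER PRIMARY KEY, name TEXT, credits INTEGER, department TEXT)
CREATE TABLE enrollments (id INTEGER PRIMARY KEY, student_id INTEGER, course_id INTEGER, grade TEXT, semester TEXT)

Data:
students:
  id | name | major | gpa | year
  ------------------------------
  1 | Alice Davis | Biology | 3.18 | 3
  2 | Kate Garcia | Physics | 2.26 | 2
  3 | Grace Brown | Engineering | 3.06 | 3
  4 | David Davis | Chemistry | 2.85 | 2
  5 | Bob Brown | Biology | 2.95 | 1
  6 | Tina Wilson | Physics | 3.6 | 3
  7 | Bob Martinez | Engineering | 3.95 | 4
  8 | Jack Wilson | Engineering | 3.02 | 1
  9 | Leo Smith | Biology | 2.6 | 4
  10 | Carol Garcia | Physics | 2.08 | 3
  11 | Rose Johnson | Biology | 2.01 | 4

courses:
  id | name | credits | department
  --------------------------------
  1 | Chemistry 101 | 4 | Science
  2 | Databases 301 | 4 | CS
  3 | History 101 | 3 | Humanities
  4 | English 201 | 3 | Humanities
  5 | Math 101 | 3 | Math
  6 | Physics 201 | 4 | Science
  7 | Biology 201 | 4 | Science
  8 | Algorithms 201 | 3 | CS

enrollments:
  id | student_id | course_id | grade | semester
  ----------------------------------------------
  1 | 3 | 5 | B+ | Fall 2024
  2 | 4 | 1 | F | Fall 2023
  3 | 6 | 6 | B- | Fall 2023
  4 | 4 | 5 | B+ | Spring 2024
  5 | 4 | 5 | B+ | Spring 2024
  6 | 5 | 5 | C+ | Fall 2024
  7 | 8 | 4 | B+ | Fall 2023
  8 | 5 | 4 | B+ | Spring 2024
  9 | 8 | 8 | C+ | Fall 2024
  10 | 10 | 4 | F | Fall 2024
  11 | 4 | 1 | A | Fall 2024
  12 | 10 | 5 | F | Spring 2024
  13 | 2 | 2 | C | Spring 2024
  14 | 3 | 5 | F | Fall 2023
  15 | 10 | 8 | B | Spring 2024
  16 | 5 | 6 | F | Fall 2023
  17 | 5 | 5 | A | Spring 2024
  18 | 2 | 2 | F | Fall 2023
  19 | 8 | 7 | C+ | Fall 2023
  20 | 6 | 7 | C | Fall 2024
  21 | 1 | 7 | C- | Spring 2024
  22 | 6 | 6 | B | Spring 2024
SELECT name, year FROM students WHERE year BETWEEN 2 AND 2

Execution result:
name | year
Kate Garcia | 2
David Davis | 2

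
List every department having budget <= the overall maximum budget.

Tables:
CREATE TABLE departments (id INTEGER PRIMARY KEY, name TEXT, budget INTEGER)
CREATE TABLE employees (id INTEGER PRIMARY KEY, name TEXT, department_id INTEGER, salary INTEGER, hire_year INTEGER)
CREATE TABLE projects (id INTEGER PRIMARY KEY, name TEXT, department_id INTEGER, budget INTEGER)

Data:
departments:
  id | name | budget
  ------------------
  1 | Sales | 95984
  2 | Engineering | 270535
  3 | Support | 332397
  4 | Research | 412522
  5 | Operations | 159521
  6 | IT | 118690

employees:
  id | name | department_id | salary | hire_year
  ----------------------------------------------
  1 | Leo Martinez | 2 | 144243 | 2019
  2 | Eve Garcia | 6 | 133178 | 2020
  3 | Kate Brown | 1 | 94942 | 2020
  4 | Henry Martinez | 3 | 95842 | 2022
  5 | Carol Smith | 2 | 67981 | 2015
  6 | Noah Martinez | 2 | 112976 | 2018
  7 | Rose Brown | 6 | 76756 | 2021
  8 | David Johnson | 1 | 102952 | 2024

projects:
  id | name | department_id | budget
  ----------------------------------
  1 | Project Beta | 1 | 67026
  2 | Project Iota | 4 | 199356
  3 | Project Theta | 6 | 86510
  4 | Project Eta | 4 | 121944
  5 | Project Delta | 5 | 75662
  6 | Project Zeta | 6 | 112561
SELECT name, budget FROM departments WHERE budget <= (SELECT MAX(budget) FROM departments)

Execution result:
name | budget
Sales | 95984
Engineering | 270535
Support | 332397
Research | 412522
Operations | 159521
IT | 118690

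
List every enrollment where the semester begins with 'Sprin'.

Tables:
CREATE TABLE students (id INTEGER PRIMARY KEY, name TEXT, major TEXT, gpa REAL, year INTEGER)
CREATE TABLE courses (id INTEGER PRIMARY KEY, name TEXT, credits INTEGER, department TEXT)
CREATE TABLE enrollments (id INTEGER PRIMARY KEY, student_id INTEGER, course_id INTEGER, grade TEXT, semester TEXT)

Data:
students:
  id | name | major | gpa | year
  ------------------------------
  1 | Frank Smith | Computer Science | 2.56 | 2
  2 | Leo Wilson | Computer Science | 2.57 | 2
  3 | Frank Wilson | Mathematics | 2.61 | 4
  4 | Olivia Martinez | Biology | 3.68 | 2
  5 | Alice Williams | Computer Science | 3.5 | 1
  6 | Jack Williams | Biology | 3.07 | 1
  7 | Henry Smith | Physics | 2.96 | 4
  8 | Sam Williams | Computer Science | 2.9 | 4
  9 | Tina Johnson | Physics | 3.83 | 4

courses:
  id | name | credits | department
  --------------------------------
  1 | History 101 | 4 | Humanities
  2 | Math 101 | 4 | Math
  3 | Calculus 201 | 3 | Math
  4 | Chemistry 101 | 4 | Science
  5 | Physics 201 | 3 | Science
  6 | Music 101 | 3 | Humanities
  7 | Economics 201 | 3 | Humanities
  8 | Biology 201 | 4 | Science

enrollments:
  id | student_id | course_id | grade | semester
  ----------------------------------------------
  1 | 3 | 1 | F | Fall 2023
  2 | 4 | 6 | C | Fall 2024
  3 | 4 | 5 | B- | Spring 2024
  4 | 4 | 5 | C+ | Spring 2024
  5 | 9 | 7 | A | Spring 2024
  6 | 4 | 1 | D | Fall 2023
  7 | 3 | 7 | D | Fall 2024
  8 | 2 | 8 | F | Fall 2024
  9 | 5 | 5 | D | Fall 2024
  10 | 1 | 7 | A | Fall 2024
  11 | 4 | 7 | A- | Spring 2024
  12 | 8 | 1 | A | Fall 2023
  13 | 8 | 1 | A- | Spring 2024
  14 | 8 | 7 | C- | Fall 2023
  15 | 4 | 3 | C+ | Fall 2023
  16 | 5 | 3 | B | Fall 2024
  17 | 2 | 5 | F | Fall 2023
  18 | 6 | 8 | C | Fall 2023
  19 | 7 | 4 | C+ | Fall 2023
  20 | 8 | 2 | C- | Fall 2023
SELECT id, semester FROM enrollments WHERE semester LIKE 'Sprin%'

Execution result:
id | semester
3 | Spring 2024
4 | Spring 2024
5 | Spring 2024
11 | Spring 2024
13 | Spring 2024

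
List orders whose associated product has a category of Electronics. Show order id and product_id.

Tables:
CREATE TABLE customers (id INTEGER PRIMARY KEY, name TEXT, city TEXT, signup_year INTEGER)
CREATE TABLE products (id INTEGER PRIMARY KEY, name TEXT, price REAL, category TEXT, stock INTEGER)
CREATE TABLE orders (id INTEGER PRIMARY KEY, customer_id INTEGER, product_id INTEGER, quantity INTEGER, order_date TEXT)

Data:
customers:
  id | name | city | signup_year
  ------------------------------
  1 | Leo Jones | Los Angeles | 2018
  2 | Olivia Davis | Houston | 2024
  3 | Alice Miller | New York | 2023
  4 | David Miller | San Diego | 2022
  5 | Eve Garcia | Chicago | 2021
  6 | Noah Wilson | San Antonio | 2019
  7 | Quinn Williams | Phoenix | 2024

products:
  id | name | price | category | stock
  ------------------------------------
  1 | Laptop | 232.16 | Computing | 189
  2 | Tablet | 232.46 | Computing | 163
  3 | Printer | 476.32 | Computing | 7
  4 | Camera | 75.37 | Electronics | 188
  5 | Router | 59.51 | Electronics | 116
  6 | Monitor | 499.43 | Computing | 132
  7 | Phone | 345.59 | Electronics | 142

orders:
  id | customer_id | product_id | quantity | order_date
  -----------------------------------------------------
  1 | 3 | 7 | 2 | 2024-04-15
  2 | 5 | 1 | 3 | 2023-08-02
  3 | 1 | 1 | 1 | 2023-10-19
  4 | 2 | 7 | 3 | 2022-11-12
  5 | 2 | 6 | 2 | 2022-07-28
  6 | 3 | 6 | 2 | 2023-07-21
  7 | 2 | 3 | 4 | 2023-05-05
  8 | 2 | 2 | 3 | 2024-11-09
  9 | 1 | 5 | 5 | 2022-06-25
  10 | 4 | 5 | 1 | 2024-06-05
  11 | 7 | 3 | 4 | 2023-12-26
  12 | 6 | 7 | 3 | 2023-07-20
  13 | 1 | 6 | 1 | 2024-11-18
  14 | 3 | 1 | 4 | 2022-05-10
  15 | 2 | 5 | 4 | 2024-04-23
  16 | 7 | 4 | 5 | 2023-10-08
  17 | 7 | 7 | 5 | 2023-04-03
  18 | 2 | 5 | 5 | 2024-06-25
SELECT id, product_id FROM orders WHERE product_id IN (SELECT id FROM products WHERE category = 'Electronics')

Execution result:
id | product_id
1 | 7
4 | 7
9 | 5
10 | 5
12 | 7
15 | 5
16 | 4
17 | 7
18 | 5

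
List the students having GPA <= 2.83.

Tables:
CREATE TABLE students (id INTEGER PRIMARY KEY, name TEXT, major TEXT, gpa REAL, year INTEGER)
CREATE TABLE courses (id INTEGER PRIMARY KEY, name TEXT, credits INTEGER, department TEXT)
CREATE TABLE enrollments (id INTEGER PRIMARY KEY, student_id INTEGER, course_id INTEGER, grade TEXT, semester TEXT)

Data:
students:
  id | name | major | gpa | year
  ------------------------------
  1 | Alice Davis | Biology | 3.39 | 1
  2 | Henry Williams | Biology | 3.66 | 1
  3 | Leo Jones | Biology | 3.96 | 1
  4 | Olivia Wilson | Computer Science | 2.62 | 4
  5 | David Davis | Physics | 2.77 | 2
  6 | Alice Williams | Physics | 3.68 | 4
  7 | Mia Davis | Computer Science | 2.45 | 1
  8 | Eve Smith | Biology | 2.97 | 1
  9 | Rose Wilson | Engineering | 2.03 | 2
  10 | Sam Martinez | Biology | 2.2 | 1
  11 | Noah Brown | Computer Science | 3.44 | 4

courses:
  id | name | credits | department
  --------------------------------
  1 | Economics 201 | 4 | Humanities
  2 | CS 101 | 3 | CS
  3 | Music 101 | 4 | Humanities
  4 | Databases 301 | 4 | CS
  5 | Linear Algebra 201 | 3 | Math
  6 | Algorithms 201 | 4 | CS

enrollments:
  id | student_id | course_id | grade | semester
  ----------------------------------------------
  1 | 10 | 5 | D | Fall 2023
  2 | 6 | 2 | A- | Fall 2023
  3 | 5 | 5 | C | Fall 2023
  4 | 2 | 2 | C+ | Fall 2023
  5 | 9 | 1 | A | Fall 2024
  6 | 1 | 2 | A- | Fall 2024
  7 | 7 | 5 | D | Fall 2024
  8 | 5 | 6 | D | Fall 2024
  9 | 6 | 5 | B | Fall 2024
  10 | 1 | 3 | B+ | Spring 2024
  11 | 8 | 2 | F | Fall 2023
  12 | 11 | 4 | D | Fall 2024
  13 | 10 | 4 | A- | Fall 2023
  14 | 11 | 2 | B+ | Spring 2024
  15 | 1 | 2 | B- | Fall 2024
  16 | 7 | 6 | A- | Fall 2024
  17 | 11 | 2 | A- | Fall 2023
SELECT name, gpa FROM students WHERE gpa <= 2.83

Execution result:
name | gpa
Olivia Wilson | 2.62
David Davis | 2.77
Mia Davis | 2.45
Rose Wilson | 2.03
Sam Martinez | 2.20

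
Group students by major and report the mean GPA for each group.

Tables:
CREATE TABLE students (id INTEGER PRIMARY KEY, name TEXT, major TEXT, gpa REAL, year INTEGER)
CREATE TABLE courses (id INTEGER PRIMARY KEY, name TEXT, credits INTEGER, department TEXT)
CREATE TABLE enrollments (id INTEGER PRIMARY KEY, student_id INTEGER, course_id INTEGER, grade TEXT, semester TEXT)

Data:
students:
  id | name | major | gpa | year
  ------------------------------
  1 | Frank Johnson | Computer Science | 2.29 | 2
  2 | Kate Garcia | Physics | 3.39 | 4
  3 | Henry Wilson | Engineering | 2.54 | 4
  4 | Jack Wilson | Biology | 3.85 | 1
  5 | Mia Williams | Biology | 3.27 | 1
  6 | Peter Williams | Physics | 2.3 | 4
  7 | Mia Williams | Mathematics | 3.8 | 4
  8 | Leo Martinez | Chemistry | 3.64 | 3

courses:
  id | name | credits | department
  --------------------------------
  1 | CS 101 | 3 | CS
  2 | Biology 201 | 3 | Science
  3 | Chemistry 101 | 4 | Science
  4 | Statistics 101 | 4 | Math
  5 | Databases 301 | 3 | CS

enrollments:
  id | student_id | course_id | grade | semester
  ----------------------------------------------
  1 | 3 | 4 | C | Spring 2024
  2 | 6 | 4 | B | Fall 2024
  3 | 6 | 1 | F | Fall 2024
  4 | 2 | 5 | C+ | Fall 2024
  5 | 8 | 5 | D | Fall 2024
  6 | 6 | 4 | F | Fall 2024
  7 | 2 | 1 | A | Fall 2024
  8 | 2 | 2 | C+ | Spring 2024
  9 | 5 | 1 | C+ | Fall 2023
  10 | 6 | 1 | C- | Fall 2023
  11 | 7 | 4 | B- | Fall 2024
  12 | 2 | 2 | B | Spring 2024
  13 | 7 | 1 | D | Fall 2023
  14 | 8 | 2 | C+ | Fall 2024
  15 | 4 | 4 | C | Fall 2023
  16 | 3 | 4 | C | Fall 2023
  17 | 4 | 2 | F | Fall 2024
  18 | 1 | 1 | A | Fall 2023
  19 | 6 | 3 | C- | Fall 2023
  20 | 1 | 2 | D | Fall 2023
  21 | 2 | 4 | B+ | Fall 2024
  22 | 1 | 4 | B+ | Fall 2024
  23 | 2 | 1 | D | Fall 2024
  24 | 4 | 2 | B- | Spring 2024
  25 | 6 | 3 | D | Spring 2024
SELECT major, AVG(gpa) AS avg_gpa FROM students GROUP BY major

Execution result:
major | avg_gpa
Biology | 3.56
Chemistry | 3.64
Computer Science | 2.29
Engineering | 2.54
Mathematics | 3.80
Physics | 2.85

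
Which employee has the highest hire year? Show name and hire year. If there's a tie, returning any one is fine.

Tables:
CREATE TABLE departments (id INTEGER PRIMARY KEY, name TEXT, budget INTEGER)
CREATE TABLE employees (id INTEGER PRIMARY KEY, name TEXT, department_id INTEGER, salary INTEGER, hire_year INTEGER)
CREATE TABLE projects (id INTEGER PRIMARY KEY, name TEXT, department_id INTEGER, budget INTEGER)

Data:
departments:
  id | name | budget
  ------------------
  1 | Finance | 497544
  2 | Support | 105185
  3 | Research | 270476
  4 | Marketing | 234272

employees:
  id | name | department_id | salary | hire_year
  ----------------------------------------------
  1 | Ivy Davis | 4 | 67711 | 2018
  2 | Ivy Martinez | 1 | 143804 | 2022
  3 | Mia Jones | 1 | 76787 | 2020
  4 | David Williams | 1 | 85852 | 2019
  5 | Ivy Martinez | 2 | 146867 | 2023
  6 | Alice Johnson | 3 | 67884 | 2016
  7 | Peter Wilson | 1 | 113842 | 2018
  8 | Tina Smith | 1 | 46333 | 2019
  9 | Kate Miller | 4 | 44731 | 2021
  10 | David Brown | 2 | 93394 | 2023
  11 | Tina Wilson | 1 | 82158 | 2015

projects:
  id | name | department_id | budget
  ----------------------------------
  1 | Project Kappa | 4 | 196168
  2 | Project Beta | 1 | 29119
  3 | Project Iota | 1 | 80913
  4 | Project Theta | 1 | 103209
SELECT name, hire_year FROM employees ORDER BY hire_year DESC LIMIT 1

Execution result:
name | hire_year
Ivy Martinez | 2023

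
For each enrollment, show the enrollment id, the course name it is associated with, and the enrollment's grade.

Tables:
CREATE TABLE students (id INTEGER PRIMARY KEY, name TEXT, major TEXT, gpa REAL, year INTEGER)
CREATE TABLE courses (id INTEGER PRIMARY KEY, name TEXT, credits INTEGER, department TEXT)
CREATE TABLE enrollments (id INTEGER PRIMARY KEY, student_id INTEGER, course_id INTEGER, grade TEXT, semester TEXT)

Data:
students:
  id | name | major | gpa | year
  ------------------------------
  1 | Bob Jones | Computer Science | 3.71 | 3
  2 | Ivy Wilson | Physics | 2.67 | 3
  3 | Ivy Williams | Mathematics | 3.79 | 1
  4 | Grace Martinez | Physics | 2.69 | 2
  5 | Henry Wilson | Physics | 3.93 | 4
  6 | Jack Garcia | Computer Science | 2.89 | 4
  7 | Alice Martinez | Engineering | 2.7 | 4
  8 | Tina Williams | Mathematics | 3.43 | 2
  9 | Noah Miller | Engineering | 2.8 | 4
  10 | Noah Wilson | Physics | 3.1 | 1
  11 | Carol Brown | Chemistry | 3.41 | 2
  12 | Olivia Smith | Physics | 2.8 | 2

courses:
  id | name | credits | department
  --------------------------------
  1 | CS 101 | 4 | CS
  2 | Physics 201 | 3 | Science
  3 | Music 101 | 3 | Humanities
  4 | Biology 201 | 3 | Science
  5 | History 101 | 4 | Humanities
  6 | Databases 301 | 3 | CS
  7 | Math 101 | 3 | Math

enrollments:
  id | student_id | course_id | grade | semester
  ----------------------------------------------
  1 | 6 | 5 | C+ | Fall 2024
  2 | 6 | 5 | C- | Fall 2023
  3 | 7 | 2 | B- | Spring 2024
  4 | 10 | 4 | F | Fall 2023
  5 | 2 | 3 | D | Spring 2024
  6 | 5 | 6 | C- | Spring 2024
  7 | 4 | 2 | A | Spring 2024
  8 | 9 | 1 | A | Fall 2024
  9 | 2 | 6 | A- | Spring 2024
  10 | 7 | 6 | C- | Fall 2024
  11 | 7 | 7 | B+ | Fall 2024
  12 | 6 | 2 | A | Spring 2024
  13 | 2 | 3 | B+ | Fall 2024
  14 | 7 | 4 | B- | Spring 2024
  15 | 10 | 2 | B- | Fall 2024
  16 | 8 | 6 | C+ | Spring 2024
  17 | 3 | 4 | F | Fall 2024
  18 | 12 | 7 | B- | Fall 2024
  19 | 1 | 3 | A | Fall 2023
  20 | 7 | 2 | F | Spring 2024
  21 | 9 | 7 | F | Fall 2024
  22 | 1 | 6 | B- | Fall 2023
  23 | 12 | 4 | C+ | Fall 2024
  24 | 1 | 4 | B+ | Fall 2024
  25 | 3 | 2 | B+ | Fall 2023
SELECT c.id, p.name AS course, c.grade FROM enrollments c JOIN courses p ON c.course_id = p.id

Execution result:
id | course | grade
1 | History 101 | C+
2 | History 101 | C-
3 | Physics 201 | B-
4 | Biology 201 | F
5 | Music 101 | D
6 | Databases 301 | C-
7 | Physics 201 | A
8 | CS 101 | A
9 | Databases 301 | A-
10 | Databases 301 | C-
11 | Math 101 | B+
12 | Physics 201 | A
13 | Music 101 | B+
14 | Biology 201 | B-
15 | Physics 201 | B-
16 | Databases 301 | C+
17 | Biology 201 | F
18 | Math 101 | B-
19 | Music 101 | A
20 | Physics 201 | F
21 | Math 101 | F
22 | Databases 301 | B-
23 | Biology 201 | C+
24 | Biology 201 | B+
25 | Physics 201 | B+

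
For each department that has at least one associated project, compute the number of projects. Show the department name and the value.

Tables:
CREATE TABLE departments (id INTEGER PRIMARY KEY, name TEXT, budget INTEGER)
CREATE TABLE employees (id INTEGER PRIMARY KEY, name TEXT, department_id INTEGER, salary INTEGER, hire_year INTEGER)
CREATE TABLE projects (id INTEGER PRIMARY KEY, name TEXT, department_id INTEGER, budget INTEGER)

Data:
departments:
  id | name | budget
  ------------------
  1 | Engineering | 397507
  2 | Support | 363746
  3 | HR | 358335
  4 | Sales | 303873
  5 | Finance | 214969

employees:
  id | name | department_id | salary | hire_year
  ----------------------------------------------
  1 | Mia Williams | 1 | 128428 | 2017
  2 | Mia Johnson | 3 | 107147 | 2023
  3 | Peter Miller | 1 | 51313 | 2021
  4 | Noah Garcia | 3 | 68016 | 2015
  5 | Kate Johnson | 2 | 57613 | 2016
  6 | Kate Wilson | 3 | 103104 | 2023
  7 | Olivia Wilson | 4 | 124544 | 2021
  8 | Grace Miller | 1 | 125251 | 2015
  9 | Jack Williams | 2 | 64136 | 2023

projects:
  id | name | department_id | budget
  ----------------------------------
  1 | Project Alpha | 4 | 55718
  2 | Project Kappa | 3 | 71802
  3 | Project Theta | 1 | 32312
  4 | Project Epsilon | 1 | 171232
SELECT p.name, COUNT(*) AS n FROM projects c JOIN departments p ON c.department_id = p.id GROUP BY p.id, p.name

Execution result:
name | n
Engineering | 2
HR | 1
Sales | 1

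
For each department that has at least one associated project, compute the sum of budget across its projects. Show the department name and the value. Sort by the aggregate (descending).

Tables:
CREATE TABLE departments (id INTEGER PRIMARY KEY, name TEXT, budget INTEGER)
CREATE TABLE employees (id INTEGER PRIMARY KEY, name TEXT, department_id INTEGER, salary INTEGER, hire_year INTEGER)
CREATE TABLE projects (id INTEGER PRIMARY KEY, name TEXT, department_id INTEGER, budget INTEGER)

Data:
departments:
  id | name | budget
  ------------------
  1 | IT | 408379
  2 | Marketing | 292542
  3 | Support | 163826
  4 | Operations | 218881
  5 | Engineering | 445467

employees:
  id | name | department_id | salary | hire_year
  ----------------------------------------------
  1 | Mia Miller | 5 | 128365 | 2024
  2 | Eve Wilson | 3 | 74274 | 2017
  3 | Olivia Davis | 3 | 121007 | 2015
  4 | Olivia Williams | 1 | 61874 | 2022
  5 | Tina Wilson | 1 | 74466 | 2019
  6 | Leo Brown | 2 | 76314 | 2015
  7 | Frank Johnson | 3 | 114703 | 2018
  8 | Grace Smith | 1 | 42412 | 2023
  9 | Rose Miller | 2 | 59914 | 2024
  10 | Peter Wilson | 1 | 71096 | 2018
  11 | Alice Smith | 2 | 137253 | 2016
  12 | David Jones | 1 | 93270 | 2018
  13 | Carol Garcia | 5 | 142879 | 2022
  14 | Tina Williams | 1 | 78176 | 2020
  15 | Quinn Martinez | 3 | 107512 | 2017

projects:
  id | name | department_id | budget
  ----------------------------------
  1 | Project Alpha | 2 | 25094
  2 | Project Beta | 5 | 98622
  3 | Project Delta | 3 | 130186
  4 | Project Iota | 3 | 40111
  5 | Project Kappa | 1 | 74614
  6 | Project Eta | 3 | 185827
SELECT p.name, SUM(c.budget) AS sum_budget FROM projects c JOIN departments p ON c.department_id = p.id GROUP BY p.id, p.name ORDER BY sum_budget DESC

Execution result:
name | sum_budget
Support | 356124
Engineering | 98622
IT | 74614
Marketing | 25094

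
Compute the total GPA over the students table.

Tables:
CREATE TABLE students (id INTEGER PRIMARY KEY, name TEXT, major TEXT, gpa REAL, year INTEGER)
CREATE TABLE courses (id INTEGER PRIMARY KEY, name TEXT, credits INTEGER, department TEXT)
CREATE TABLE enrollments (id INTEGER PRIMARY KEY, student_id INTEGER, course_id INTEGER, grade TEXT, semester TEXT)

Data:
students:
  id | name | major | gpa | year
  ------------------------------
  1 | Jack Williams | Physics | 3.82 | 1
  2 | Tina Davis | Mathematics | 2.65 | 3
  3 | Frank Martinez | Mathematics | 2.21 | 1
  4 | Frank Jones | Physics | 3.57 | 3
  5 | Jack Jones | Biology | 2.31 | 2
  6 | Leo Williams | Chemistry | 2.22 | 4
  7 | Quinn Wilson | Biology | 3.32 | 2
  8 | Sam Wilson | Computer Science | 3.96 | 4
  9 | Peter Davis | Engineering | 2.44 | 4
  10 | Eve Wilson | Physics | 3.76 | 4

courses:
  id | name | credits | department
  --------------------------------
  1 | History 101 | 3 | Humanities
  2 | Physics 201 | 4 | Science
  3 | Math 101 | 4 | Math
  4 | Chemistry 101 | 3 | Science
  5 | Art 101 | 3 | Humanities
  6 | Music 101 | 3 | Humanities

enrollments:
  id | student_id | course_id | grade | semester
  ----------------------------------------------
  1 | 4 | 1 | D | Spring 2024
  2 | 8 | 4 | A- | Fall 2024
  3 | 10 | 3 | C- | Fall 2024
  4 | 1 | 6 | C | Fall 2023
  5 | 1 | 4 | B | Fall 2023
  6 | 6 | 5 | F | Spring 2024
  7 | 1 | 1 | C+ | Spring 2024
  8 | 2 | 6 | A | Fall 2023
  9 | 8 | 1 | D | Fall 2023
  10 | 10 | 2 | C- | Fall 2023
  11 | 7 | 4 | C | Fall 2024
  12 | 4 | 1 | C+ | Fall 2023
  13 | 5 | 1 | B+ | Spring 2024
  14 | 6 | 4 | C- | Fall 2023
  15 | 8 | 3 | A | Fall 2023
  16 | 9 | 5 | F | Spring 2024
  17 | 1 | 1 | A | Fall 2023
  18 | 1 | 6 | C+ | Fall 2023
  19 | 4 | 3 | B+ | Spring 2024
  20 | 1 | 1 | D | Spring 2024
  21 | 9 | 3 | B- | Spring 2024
SELECT SUM(gpa) FROM students

Execution result:
30.26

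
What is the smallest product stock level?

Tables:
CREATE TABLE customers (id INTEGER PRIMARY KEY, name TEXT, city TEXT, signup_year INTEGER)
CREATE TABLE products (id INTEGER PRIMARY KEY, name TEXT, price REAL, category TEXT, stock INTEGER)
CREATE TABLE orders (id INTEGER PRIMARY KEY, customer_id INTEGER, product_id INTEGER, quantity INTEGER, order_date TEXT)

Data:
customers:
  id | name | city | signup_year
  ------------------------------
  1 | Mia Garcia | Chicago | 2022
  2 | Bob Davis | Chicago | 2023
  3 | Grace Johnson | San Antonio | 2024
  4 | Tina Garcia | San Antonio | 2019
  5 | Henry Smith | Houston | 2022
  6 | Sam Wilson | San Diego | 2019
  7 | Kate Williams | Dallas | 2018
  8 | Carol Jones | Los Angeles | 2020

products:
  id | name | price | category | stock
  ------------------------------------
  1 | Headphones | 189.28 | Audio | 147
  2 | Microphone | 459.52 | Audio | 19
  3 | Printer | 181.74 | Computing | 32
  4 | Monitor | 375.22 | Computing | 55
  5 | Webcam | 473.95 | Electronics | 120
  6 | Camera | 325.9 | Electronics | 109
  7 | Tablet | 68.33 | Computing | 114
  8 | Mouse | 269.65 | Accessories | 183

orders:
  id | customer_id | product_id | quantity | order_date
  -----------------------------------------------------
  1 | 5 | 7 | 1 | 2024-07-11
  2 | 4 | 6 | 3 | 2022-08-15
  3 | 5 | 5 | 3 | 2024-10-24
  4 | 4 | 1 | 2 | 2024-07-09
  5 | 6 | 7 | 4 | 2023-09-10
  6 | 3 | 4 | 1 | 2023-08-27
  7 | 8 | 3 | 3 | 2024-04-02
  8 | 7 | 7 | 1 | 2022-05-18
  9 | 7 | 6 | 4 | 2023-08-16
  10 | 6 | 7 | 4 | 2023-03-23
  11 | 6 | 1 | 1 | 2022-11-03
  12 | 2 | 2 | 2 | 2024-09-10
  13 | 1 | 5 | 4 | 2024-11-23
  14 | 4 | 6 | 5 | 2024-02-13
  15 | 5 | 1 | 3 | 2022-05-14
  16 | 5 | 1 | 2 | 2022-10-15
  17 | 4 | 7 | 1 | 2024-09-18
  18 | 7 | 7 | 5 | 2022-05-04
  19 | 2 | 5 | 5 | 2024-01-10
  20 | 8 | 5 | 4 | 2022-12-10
SELECT MIN(stock) FROM products

Execution result:
19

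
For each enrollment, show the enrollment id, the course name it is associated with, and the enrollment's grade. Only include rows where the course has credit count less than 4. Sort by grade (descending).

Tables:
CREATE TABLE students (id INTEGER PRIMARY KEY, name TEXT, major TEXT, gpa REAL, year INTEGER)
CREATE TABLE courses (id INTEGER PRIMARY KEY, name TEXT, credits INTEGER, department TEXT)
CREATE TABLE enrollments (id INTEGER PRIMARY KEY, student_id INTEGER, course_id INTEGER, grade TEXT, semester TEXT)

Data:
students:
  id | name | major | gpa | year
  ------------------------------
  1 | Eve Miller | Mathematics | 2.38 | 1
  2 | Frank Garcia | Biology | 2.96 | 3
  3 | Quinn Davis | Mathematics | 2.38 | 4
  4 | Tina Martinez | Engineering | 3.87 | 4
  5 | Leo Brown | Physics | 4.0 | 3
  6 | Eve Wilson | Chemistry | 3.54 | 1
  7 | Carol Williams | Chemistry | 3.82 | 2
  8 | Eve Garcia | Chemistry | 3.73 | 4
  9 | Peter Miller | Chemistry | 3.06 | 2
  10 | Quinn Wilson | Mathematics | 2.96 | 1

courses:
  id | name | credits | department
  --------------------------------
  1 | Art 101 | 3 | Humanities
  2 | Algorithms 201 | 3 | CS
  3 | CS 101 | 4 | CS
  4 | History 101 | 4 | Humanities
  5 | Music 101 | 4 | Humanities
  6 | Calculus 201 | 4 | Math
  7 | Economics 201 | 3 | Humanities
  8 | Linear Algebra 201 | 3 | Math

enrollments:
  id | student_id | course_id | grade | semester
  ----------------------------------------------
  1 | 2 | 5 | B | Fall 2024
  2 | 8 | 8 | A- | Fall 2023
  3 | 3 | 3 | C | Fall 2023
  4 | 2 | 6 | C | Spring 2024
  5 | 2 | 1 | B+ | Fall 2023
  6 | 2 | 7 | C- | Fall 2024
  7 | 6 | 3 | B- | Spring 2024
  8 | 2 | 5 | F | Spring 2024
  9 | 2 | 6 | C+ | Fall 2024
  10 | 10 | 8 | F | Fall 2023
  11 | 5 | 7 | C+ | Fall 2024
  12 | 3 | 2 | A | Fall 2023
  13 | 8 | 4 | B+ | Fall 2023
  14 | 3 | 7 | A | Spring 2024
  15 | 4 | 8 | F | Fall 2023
SELECT c.id, p.name AS course, c.grade FROM enrollments c JOIN courses p ON c.course_id = p.id WHERE p.credits < 4 ORDER BY c.grade DESC

Execution result:
id | course | grade
10 | Linear Algebra 201 | F
15 | Linear Algebra 201 | F
6 | Economics 201 | C-
11 | Economics 201 | C+
5 | Art 101 | B+
2 | Linear Algebra 201 | A-
12 | Algorithms 201 | A
14 | Economics 201 | A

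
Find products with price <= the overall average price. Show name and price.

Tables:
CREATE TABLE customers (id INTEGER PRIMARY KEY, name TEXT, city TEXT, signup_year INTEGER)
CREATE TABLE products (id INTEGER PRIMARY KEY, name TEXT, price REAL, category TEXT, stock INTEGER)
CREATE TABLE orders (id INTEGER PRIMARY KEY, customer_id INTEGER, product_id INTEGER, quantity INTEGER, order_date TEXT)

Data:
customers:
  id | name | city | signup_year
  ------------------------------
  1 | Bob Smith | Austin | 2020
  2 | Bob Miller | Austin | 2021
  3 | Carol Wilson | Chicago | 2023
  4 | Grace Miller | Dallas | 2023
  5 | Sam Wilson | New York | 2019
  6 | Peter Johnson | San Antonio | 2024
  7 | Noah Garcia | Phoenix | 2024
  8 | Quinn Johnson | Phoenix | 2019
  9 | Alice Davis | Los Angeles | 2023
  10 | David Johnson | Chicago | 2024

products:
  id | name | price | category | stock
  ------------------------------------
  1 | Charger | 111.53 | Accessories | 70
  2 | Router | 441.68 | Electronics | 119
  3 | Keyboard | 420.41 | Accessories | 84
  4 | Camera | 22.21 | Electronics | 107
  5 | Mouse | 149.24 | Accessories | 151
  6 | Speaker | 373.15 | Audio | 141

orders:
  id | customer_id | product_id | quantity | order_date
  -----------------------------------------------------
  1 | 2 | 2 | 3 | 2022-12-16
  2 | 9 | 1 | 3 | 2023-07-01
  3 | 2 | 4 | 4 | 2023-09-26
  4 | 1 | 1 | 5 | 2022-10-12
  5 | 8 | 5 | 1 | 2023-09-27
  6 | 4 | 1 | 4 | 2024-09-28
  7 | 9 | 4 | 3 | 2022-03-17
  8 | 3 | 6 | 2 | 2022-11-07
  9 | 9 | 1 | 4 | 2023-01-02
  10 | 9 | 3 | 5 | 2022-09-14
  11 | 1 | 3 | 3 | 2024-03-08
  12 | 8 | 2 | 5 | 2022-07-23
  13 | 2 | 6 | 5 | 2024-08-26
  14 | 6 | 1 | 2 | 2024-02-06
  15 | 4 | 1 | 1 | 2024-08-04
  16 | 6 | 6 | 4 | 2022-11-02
SELECT name, price FROM products WHERE price <= (SELECT AVG(price) FROM products)

Execution result:
name | price
Charger | 111.53
Camera | 22.21
Mouse | 149.24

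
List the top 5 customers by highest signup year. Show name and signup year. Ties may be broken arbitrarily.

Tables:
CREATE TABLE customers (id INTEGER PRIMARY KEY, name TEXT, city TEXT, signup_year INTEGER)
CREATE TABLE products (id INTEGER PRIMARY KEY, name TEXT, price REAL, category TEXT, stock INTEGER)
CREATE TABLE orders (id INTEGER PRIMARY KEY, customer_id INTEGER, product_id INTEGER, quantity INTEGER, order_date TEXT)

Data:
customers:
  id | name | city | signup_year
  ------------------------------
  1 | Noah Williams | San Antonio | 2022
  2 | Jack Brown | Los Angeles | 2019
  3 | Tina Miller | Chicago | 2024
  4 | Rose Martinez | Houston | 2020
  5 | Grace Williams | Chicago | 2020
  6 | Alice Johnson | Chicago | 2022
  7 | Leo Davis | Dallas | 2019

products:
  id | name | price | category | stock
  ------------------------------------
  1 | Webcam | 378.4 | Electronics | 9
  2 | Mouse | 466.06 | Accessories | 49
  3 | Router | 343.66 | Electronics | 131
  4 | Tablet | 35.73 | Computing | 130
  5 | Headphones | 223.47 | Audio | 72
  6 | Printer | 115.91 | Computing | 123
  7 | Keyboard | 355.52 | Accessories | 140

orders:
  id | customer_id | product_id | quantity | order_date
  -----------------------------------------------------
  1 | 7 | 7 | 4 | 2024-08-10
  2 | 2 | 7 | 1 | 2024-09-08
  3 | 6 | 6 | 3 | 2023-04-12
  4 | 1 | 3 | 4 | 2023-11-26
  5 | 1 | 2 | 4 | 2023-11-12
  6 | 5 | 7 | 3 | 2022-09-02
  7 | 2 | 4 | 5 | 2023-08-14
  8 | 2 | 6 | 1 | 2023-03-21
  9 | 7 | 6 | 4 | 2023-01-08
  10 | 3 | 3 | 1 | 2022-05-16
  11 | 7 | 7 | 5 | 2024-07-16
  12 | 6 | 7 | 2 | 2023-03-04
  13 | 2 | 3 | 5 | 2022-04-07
SELECT name, signup_year FROM customers ORDER BY signup_year DESC LIMIT 5

Execution result:
name | signup_year
Tina Miller | 2024
Noah Williams | 2022
Alice Johnson | 2022
Rose Martinez | 2020
Grace Williams | 2020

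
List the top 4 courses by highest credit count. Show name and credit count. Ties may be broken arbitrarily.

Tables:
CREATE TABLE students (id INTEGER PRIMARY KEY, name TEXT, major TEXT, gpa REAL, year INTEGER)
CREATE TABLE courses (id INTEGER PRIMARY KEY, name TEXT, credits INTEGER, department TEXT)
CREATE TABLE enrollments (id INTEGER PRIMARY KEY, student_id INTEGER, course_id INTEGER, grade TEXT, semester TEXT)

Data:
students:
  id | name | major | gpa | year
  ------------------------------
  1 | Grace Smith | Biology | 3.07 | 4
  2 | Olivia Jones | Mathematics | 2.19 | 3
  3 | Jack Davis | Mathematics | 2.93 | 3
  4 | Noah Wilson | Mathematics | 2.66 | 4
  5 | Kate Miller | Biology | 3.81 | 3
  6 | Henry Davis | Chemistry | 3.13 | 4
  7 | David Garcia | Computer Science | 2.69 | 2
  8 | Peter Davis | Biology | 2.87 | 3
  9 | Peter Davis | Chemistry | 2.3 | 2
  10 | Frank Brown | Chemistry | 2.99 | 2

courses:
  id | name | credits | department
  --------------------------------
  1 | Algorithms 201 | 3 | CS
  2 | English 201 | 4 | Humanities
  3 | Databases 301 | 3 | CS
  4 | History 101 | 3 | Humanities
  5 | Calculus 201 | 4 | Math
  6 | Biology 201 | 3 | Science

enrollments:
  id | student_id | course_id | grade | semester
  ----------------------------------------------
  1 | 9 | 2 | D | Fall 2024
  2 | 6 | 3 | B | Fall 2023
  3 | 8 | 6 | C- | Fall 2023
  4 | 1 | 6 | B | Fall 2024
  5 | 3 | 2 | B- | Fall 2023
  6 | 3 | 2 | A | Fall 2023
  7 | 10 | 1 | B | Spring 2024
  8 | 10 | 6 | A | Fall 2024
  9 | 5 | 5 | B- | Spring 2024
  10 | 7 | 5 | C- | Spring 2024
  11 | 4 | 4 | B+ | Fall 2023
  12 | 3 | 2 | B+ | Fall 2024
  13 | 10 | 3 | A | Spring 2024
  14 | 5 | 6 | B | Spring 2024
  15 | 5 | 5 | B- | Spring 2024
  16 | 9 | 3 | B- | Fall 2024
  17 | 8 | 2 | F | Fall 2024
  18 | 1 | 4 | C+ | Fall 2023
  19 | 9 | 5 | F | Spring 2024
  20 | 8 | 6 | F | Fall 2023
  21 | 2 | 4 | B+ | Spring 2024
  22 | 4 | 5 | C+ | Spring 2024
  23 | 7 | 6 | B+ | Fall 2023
SELECT name, credits FROM courses ORDER BY credits DESC LIMIT 4

Execution result:
name | credits
English 201 | 4
Calculus 201 | 4
Algorithms 201 | 3
Databases 301 | 3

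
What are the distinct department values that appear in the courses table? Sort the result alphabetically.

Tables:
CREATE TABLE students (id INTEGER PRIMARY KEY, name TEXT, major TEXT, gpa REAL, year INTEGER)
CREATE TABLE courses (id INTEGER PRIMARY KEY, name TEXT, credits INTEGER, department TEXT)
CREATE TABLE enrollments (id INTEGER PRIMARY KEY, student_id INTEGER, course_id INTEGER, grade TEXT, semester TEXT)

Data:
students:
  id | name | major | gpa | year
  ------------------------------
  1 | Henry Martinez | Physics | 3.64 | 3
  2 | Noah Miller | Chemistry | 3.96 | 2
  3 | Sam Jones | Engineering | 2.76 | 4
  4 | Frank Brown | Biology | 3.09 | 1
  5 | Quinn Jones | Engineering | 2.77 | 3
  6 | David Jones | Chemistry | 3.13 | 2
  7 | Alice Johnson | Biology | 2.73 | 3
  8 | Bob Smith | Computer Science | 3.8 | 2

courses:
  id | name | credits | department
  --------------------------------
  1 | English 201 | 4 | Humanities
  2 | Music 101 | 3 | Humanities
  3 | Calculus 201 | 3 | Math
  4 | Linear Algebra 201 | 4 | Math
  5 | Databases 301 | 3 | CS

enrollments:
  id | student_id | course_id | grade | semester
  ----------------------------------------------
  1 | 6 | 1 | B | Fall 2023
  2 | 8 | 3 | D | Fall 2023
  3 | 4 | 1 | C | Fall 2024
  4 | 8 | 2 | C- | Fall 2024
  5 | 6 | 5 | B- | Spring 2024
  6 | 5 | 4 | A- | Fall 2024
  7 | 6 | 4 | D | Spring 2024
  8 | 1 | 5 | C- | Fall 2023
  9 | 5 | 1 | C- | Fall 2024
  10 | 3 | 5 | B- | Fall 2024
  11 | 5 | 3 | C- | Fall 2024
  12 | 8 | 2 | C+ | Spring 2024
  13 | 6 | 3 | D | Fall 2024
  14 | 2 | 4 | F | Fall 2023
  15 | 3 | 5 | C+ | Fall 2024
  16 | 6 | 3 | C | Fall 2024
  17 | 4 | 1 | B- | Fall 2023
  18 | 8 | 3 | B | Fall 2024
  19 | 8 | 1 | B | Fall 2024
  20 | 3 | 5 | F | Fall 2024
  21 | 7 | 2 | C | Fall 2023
SELECT DISTINCT department FROM courses ORDER BY department

Execution result:
department
CS
Humanities
Math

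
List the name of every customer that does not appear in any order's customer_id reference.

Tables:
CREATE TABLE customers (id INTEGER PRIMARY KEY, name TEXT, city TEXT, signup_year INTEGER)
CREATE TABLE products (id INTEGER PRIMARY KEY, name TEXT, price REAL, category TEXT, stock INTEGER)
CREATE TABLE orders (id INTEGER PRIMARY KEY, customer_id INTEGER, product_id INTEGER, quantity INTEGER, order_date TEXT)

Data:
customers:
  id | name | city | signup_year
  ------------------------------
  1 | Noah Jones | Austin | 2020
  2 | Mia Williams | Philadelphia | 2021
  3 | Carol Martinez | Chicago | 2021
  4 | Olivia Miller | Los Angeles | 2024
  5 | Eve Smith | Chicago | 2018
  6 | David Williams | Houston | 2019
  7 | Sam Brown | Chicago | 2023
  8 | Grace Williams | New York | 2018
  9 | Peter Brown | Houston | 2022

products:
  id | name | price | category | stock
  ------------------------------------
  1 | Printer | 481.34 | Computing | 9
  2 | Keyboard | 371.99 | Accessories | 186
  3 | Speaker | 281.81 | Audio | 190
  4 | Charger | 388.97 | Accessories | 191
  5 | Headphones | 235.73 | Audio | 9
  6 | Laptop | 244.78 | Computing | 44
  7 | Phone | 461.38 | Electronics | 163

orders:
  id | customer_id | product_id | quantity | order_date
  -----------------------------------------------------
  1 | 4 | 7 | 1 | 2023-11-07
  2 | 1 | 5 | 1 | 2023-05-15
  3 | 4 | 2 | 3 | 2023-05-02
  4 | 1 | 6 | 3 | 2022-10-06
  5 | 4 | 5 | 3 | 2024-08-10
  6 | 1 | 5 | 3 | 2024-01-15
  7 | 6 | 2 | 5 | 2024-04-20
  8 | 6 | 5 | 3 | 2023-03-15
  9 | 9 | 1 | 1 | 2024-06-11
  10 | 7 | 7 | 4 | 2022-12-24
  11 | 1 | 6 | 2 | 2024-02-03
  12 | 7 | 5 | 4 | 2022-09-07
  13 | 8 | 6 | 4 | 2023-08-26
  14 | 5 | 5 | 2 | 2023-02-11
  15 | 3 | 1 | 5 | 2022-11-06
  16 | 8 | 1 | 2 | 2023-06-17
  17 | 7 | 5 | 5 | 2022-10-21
SELECT p.name FROM customers p LEFT JOIN orders c ON c.customer_id = p.id WHERE c.id IS NULL

Execution result:
Mia Williams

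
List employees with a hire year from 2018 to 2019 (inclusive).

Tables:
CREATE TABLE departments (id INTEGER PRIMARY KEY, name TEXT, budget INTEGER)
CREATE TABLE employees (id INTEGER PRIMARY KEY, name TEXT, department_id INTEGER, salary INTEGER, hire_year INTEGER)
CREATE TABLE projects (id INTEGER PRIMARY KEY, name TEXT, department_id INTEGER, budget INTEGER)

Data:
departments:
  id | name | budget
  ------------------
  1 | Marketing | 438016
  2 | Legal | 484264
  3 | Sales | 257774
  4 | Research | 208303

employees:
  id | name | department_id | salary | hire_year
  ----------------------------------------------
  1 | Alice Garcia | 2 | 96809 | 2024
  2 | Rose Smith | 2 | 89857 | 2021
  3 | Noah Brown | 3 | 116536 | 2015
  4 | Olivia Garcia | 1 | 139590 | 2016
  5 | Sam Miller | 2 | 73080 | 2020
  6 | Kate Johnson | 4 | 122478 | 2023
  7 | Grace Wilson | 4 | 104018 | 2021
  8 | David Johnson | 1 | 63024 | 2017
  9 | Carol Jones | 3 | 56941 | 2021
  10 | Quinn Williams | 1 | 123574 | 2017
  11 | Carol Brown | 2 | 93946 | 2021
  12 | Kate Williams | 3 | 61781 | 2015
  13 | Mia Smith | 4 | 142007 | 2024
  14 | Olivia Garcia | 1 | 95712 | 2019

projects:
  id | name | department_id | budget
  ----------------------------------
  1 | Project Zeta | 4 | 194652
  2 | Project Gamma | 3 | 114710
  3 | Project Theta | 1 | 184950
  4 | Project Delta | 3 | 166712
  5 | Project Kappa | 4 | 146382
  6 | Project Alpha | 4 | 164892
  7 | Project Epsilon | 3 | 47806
SELECT name, hire_year FROM employees WHERE hire_year BETWEEN 2018 AND 2019

Execution result:
name | hire_year
Olivia Garcia | 2019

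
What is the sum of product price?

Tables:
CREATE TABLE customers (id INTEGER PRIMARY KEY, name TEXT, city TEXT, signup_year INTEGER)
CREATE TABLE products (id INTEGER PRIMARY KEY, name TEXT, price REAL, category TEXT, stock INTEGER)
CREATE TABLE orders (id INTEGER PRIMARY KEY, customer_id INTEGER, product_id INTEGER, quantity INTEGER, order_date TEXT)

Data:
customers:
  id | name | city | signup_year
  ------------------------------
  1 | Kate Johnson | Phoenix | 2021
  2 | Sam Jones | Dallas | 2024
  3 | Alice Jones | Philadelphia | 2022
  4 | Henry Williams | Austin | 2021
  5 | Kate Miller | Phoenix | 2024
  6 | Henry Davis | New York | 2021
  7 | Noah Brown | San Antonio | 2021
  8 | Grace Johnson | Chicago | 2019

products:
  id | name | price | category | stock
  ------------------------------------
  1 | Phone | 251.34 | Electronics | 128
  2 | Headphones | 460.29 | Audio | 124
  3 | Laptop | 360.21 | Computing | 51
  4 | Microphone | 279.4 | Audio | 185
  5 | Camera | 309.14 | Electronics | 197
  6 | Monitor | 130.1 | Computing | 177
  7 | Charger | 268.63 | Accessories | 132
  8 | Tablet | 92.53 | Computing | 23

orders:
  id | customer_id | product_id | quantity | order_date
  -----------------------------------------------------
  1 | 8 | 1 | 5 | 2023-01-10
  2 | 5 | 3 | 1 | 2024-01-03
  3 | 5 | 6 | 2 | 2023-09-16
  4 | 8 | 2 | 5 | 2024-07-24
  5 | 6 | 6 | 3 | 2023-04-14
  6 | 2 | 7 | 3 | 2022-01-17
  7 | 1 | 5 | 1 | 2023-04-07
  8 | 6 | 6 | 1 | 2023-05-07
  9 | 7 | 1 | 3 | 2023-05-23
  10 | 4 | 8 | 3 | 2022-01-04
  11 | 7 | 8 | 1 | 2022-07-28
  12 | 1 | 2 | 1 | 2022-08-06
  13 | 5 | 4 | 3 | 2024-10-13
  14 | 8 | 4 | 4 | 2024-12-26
SELECT SUM(price) FROM products

Execution result:
2151.64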